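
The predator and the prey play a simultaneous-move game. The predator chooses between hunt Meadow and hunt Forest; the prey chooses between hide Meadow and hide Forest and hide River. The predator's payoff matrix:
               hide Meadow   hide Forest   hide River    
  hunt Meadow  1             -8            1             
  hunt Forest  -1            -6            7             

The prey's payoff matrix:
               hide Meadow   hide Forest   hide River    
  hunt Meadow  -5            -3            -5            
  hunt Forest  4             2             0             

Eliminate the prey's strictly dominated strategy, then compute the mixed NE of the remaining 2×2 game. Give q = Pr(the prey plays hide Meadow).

q = 1/2

The prey's strategy hide River is strictly dominated by hide Forest: -3 > -5 and 2 > 0. Eliminate hide River.
For the predator to be willing to mix, the predator must be indifferent between hunt Meadow and hunt Forest, which pins down the prey's mix.
  the predator's payoff to hunt Meadow: q·1 + (1−q)·(-8) = 9q - 8
  the predator's payoff to hunt Forest: q·(-1) + (1−q)·(-6) = 5q - 6
  9q - 8 = 5q - 6  ⇒  4q = 2  ⇒  q = 1/2.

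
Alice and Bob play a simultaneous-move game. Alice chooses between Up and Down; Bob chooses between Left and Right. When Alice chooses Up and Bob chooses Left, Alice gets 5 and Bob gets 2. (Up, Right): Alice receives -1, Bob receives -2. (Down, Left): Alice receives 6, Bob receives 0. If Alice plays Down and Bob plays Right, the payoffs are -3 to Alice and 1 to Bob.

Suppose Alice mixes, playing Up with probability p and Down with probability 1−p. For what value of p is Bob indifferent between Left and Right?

For Bob to be willing to mix, Bob must be indifferent between Left and Right, which pins down Alice's mix.
  Bob's expected payoff from Left: p·2 + (1−p)·0 = 2p
  Bob's expected payoff from Right: p·(-2) + (1−p)·1 = -3p + 1
  2p = -3p + 1  ⇒  5p = 1  ⇒  p = 1/5.

p = 1/5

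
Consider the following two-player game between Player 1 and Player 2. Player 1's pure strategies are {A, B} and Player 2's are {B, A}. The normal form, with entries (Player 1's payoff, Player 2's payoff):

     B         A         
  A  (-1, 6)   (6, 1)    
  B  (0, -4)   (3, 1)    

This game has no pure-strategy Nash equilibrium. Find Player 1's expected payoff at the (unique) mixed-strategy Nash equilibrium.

In a mixed equilibrium Player 1 is indifferent between A and B; this condition fixes q.
  Player 1's expected payoff from A: q·(-1) + (1−q)·6 = -7q + 6
  Player 1's expected payoff from B: q·0 + (1−q)·3 = -3q + 3
  -7q + 6 = -3q + 3  ⇒  -4q = -3  ⇒  q = 3/4.
At equilibrium Player 1 is indifferent across rows, so Player 1's payoff equals the payoff from A: (3/4)·(-1) + (1/4)·6 = 3/4.

3/4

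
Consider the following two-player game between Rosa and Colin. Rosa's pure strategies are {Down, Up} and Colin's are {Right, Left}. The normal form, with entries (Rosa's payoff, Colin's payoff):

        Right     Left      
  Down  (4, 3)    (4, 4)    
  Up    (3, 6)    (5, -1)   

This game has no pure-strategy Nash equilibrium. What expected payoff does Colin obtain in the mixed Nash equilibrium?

Rosa's mix must leave Colin indifferent between Right and Left.
  Colin's expected payoff from Right: p·3 + (1−p)·6 = -3p + 6
  Colin's expected payoff from Left: p·4 + (1−p)·(-1) = 5p - 1
  -3p + 6 = 5p - 1  ⇒  -8p = -7  ⇒  p = 7/8.
At equilibrium Colin is indifferent across columns, so Colin's payoff equals the payoff from Right: (7/8)·3 + (1/8)·6 = 27/8.

27/8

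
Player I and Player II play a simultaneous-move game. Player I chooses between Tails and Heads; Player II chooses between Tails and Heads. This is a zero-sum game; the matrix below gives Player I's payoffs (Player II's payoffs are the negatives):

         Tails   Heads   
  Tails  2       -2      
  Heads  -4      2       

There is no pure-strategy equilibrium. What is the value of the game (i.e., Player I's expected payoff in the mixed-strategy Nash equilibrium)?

v = -2/5

For Player I to be willing to mix, Player I must be indifferent between Tails and Heads, which pins down Player II's mix.
  Player I's expected payoff from Tails: q·2 + (1−q)·(-2) = 4q - 2
  Player I's expected payoff from Heads: q·(-4) + (1−q)·2 = -6q + 2
  4q - 2 = -6q + 2  ⇒  10q = 4  ⇒  q = 2/5.
The value is Player I's expected payoff against this mix (using Tails): (2/5)·2 + (3/5)·(-2) = -2/5.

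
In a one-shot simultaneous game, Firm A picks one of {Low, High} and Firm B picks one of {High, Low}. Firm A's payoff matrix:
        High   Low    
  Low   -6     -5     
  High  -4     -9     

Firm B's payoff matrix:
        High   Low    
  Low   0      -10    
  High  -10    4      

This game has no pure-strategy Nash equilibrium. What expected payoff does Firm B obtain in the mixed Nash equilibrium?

Set Firm B's expected payoff from High equal to that from Low:
  Firm B's payoff from High: p·0 + (1−p)·(-10) = 10p - 10
  Firm B's payoff from Low: p·(-10) + (1−p)·4 = -14p + 4
  10p - 10 = -14p + 4  ⇒  24p = 14  ⇒  p = 7/12.
At equilibrium Firm B is indifferent across columns, so Firm B's payoff equals the payoff from High: (7/12)·0 + (5/12)·(-10) = -25/6.

-25/6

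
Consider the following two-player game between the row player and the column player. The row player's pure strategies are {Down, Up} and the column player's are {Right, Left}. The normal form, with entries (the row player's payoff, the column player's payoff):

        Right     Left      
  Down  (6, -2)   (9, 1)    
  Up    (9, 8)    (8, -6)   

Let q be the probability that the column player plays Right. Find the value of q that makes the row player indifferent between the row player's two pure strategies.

q = 1/4

The row player's indifference between Down and Up determines the column player's mixing probability q:
  the row player's payoff to Down: q·6 + (1−q)·9 = -3q + 9
  the row player's payoff to Up: q·9 + (1−q)·8 = q + 8
  -3q + 9 = q + 8  ⇒  -4q = -1  ⇒  q = 1/4.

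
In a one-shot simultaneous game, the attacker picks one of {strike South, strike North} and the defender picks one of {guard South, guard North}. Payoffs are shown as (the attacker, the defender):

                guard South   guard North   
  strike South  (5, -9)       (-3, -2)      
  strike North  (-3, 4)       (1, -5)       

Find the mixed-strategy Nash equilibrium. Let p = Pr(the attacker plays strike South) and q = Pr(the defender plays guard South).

p = 9/16, q = 1/3

Set the defender's expected payoff from guard South equal to that from guard North:
  the defender's payoff to guard South: p·(-9) + (1−p)·4 = -13p + 4
  the defender's payoff to guard North: p·(-2) + (1−p)·(-5) = 3p - 5
  -13p + 4 = 3p - 5  ⇒  -16p = -9  ⇒  p = 9/16.
The defender's mix must leave the attacker indifferent between strike South and strike North.
  the attacker's expected payoff from strike South: q·5 + (1−q)·(-3) = 8q - 3
  the attacker's expected payoff from strike North: q·(-3) + (1−q)·1 = -4q + 1
  8q - 3 = -4q + 1  ⇒  12q = 4  ⇒  q = 1/3.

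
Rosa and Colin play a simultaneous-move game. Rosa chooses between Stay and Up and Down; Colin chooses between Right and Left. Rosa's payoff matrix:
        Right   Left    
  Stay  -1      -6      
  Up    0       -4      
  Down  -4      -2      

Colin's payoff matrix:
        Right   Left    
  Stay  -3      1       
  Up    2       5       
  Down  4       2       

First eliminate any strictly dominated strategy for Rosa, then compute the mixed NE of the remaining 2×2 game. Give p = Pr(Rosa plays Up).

p = 2/5

Rosa's strategy Stay is strictly dominated by Up: 0 > -1 and -4 > -6. Eliminate Stay.
For Colin to be willing to mix, Colin must be indifferent between Right and Left, which pins down Rosa's mix.
  Colin's payoff from Right: p·2 + (1−p)·4 = -2p + 4
  Colin's payoff from Left: p·5 + (1−p)·2 = 3p + 2
  -2p + 4 = 3p + 2  ⇒  -5p = -2  ⇒  p = 2/5.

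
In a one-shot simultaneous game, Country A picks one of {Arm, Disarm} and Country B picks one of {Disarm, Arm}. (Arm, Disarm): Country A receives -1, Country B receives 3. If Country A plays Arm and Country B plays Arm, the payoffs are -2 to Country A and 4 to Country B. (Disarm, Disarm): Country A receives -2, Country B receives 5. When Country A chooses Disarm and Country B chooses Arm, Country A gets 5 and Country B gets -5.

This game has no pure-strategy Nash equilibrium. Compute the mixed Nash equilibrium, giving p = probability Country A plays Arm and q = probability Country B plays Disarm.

p = 10/11, q = 7/8

For Country B to be willing to mix, Country B must be indifferent between Disarm and Arm, which pins down Country A's mix.
  Country B's payoff from Disarm: p·3 + (1−p)·5 = -2p + 5
  Country B's payoff from Arm: p·4 + (1−p)·(-5) = 9p - 5
  -2p + 5 = 9p - 5  ⇒  -11p = -10  ⇒  p = 10/11.
Set Country A's expected payoff from Arm equal to that from Disarm:
  Country A's expected payoff from Arm: q·(-1) + (1−q)·(-2) = q - 2
  Country A's expected payoff from Disarm: q·(-2) + (1−q)·5 = -7q + 5
  q - 2 = -7q + 5  ⇒  8q = 7  ⇒  q = 7/8.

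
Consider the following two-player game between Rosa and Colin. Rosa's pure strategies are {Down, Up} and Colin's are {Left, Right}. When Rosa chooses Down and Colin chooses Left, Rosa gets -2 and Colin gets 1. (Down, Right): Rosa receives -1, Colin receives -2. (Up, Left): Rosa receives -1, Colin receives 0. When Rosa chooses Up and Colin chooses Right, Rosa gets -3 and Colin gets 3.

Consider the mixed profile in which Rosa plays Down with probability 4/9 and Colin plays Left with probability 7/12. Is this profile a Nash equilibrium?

No

Given Rosa's mix p = 4/9, Colin's payoff from Left is 4/9 but from Right is 7/9. Colin strictly prefers Right, so Colin would not mix.
So the proposed profile is not a Nash equilibrium.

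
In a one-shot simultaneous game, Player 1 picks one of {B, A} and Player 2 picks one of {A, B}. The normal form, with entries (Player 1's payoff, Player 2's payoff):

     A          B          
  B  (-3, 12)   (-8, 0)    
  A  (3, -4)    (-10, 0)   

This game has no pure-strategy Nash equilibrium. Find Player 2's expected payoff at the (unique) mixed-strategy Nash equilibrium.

0

Player 2's indifference between A and B determines Player 1's mixing probability p:
  Player 2's payoff to A: p·12 + (1−p)·(-4) = 16p - 4
  Player 2's payoff to B: p·0 + (1−p)·0 = 0
  16p - 4 = 0  ⇒  16p = 4  ⇒  p = 1/4.
At equilibrium Player 2 is indifferent across columns, so Player 2's payoff equals the payoff from A: (1/4)·12 + (3/4)·(-4) = 0.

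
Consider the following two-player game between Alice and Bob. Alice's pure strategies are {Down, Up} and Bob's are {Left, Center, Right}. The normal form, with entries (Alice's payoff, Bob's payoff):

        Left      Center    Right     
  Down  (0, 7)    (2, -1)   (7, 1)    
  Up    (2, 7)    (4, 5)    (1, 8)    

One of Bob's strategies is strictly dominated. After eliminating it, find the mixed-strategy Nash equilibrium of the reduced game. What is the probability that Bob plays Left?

Bob's strategy Center is strictly dominated by Right: 1 > -1 and 8 > 5. Eliminate Center.
In a mixed equilibrium Alice is indifferent between Down and Up; this condition fixes q.
  Alice's payoff to Down: q·0 + (1−q)·7 = -7q + 7
  Alice's payoff to Up: q·2 + (1−q)·1 = q + 1
  -7q + 7 = q + 1  ⇒  -8q = -6  ⇒  q = 3/4.

q = 3/4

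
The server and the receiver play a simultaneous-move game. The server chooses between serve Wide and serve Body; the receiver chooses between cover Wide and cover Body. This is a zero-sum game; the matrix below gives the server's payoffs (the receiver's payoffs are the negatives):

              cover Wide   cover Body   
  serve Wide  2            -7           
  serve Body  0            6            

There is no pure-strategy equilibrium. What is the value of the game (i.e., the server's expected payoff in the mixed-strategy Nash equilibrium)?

The receiver's mix must leave the server indifferent between serve Wide and serve Body.
  the server's payoff to serve Wide: q·2 + (1−q)·(-7) = 9q - 7
  the server's payoff to serve Body: q·0 + (1−q)·6 = -6q + 6
  9q - 7 = -6q + 6  ⇒  15q = 13  ⇒  q = 13/15.
The value is the server's expected payoff against this mix (using serve Wide): (13/15)·2 + (2/15)·(-7) = 4/5.

v = 4/5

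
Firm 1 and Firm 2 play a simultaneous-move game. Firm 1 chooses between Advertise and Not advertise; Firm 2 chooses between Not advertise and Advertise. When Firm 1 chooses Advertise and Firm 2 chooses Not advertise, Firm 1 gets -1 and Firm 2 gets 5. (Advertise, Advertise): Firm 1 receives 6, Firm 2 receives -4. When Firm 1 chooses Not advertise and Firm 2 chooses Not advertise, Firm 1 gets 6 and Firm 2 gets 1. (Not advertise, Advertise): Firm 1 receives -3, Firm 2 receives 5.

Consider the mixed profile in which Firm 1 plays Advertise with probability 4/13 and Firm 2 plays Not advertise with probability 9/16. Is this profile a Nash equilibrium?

Yes

Check Firm 2's indifference given Firm 1's mix p = 4/13:
  payoff from Not advertise = 29/13; payoff from Advertise = 29/13 — equal.
Check Firm 1's indifference given Firm 2's mix q = 9/16:
  payoff from Advertise = 33/16; payoff from Not advertise = 33/16 — equal.
Both players are indifferent, so neither can profitably deviate.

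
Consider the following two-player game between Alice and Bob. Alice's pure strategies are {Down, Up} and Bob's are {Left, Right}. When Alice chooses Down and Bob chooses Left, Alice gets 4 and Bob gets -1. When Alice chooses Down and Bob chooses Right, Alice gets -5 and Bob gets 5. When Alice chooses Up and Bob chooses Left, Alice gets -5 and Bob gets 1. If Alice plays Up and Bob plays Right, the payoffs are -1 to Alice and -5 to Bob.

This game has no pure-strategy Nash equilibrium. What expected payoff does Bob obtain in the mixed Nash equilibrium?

0

In a mixed equilibrium Bob is indifferent between Left and Right; this condition fixes p.
  Bob's expected payoff from Left: p·(-1) + (1−p)·1 = -2p + 1
  Bob's expected payoff from Right: p·5 + (1−p)·(-5) = 10p - 5
  -2p + 1 = 10p - 5  ⇒  -12p = -6  ⇒  p = 1/2.
At equilibrium Bob is indifferent across columns, so Bob's payoff equals the payoff from Left: (1/2)·(-1) + (1/2)·1 = 0.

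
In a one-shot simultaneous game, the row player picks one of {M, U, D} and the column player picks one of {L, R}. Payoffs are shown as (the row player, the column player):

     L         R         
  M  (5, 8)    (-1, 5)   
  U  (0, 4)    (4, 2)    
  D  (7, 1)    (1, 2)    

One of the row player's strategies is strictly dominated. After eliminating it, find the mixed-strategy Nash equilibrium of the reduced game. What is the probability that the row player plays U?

p = 1/3

The row player's strategy M is strictly dominated by D: 7 > 5 and 1 > -1. Eliminate M.
The column player's indifference between L and R determines the row player's mixing probability p:
  the column player's payoff from L: p·4 + (1−p)·1 = 3p + 1
  the column player's payoff from R: p·2 + (1−p)·2 = 2
  3p + 1 = 2  ⇒  3p = 1  ⇒  p = 1/3.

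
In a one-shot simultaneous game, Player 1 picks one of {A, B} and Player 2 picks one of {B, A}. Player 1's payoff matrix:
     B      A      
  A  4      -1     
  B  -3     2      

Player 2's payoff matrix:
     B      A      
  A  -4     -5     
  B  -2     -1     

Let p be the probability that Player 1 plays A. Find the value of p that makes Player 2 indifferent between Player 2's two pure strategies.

p = 1/2

Player 2's indifference between B and A determines Player 1's mixing probability p:
  Player 2's payoff to B: p·(-4) + (1−p)·(-2) = -2p - 2
  Player 2's payoff to A: p·(-5) + (1−p)·(-1) = -4p - 1
  -2p - 2 = -4p - 1  ⇒  2p = 1  ⇒  p = 1/2.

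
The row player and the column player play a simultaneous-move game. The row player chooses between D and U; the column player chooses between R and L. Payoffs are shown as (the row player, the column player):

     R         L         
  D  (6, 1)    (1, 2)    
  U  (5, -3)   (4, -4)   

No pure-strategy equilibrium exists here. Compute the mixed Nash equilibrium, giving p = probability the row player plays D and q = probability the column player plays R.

For the column player to be willing to mix, the column player must be indifferent between R and L, which pins down the row player's mix.
  the column player's payoff to R: p·1 + (1−p)·(-3) = 4p - 3
  the column player's payoff to L: p·2 + (1−p)·(-4) = 6p - 4
  4p - 3 = 6p - 4  ⇒  -2p = -1  ⇒  p = 1/2.
In a mixed equilibrium the row player is indifferent between D and U; this condition fixes q.
  the row player's payoff from D: q·6 + (1−q)·1 = 5q + 1
  the row player's payoff from U: q·5 + (1−q)·4 = q + 4
  5q + 1 = q + 4  ⇒  4q = 3  ⇒  q = 3/4.

p = 1/2, q = 3/4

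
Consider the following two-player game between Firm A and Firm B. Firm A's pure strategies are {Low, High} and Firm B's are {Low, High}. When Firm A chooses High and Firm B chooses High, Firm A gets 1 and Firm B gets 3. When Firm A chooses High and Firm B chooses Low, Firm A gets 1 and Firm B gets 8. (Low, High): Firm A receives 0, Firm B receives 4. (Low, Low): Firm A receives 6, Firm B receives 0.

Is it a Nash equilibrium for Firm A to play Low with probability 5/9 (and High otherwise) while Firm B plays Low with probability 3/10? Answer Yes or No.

No

Given Firm B's mix q = 3/10, Firm A's payoff from Low is 9/5 but from High is 1. Firm A strictly prefers Low, so Firm A would not mix.
So the proposed profile is not a Nash equilibrium.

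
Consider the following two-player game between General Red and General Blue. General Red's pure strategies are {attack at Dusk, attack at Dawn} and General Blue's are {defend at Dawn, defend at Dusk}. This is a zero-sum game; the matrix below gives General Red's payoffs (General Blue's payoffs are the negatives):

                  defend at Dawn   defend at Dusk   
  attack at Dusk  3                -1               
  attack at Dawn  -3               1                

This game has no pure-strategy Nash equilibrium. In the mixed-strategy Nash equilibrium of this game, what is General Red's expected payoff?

General Blue's mix must leave General Red indifferent between attack at Dusk and attack at Dawn.
  General Red's payoff from attack at Dusk: q·3 + (1−q)·(-1) = 4q - 1
  General Red's payoff from attack at Dawn: q·(-3) + (1−q)·1 = -4q + 1
  4q - 1 = -4q + 1  ⇒  8q = 2  ⇒  q = 1/4.
At equilibrium General Red is indifferent across rows, so General Red's payoff equals the payoff from attack at Dusk: (1/4)·3 + (3/4)·(-1) = 0.

0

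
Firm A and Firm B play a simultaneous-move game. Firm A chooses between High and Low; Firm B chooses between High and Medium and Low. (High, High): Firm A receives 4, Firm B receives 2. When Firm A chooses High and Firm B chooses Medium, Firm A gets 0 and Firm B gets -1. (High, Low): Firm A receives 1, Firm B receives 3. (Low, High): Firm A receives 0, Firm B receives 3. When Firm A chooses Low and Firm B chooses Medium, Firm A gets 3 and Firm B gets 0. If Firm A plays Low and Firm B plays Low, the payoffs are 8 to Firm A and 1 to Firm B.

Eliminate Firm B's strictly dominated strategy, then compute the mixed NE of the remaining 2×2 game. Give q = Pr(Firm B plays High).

q = 7/11

Firm B's strategy Medium is strictly dominated by High: 2 > -1 and 3 > 0. Eliminate Medium.
Firm A's indifference between High and Low determines Firm B's mixing probability q:
  Firm A's expected payoff from High: q·4 + (1−q)·1 = 3q + 1
  Firm A's expected payoff from Low: q·0 + (1−q)·8 = -8q + 8
  3q + 1 = -8q + 8  ⇒  11q = 7  ⇒  q = 7/11.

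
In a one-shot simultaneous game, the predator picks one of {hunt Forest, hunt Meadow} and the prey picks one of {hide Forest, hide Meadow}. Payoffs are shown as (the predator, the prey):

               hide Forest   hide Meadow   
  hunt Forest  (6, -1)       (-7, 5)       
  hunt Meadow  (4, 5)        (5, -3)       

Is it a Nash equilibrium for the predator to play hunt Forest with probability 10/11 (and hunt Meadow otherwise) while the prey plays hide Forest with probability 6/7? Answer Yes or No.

Given the predator's mix p = 10/11, the prey's payoff from hide Forest is -5/11 but from hide Meadow is 47/11. The prey strictly prefers hide Meadow, so the prey would not mix.
So the proposed profile is not a Nash equilibrium.

No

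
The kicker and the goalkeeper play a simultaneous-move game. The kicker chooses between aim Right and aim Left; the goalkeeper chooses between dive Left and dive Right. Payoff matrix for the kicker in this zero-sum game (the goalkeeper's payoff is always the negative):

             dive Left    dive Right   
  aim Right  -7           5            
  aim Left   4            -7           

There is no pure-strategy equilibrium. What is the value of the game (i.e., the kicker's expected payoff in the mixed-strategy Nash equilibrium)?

v = -29/23

The goalkeeper's mix must leave the kicker indifferent between aim Right and aim Left.
  the kicker's payoff from aim Right: q·(-7) + (1−q)·5 = -12q + 5
  the kicker's payoff from aim Left: q·4 + (1−q)·(-7) = 11q - 7
  -12q + 5 = 11q - 7  ⇒  -23q = -12  ⇒  q = 12/23.
The value is the kicker's expected payoff against this mix (using aim Right): (12/23)·(-7) + (11/23)·5 = -29/23.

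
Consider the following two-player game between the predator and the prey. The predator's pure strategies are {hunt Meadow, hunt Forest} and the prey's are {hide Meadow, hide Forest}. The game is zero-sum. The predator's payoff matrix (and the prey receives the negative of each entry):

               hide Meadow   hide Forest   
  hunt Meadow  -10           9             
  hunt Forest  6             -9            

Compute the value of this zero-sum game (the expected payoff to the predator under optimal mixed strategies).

For the predator to be willing to mix, the predator must be indifferent between hunt Meadow and hunt Forest, which pins down the prey's mix.
  the predator's expected payoff from hunt Meadow: q·(-10) + (1−q)·9 = -19q + 9
  the predator's expected payoff from hunt Forest: q·6 + (1−q)·(-9) = 15q - 9
  -19q + 9 = 15q - 9  ⇒  -34q = -18  ⇒  q = 9/17.
The value is the predator's expected payoff against this mix (using hunt Meadow): (9/17)·(-10) + (8/17)·9 = -18/17.

v = -18/17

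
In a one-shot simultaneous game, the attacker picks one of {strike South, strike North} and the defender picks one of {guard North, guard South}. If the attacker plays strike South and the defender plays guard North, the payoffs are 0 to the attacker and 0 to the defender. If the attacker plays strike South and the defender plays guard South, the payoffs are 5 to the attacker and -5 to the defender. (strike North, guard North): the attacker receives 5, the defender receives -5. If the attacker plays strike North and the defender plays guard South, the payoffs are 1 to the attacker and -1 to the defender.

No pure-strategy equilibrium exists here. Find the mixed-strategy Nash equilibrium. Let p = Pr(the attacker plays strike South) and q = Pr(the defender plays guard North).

p = 4/9, q = 4/9

The attacker's mix must leave the defender indifferent between guard North and guard South.
  the defender's expected payoff from guard North: p·0 + (1−p)·(-5) = 5p - 5
  the defender's expected payoff from guard South: p·(-5) + (1−p)·(-1) = -4p - 1
  5p - 5 = -4p - 1  ⇒  9p = 4  ⇒  p = 4/9.
For the attacker to be willing to mix, the attacker must be indifferent between strike South and strike North, which pins down the defender's mix.
  the attacker's payoff from strike South: q·0 + (1−q)·5 = -5q + 5
  the attacker's payoff from strike North: q·5 + (1−q)·1 = 4q + 1
  -5q + 5 = 4q + 1  ⇒  -9q = -4  ⇒  q = 4/9.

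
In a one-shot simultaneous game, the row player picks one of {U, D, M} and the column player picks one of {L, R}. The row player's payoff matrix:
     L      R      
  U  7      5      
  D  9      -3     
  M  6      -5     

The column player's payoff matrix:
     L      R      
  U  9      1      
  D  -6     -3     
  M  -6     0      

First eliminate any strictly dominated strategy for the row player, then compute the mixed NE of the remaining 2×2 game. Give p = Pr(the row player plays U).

The row player's strategy M is strictly dominated by D: 9 > 6 and -3 > -5. Eliminate M.
Set the column player's expected payoff from L equal to that from R:
  the column player's payoff to L: p·9 + (1−p)·(-6) = 15p - 6
  the column player's payoff to R: p·1 + (1−p)·(-3) = 4p - 3
  15p - 6 = 4p - 3  ⇒  11p = 3  ⇒  p = 3/11.

p = 3/11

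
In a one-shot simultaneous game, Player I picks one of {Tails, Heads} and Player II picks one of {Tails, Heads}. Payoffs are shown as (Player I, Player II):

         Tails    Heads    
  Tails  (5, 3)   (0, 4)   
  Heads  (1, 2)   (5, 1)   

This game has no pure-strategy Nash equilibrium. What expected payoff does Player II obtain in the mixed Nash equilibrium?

Player II's indifference between Tails and Heads determines Player I's mixing probability p:
  Player II's payoff from Tails: p·3 + (1−p)·2 = p + 2
  Player II's payoff from Heads: p·4 + (1−p)·1 = 3p + 1
  p + 2 = 3p + 1  ⇒  -2p = -1  ⇒  p = 1/2.
At equilibrium Player II is indifferent across columns, so Player II's payoff equals the payoff from Tails: (1/2)·3 + (1/2)·2 = 5/2.

5/2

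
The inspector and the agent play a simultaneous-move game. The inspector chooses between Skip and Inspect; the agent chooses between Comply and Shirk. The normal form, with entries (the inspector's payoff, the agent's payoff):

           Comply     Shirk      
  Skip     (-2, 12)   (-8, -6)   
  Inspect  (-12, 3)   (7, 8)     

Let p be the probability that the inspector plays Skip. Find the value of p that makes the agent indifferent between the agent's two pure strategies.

p = 5/23

For the agent to be willing to mix, the agent must be indifferent between Comply and Shirk, which pins down the inspector's mix.
  the agent's expected payoff from Comply: p·12 + (1−p)·3 = 9p + 3
  the agent's expected payoff from Shirk: p·(-6) + (1−p)·8 = -14p + 8
  9p + 3 = -14p + 8  ⇒  23p = 5  ⇒  p = 5/23.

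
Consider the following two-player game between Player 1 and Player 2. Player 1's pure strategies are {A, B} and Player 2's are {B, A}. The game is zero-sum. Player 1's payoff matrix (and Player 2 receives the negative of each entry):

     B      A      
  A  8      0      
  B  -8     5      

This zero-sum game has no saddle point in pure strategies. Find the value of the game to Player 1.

For Player 1 to be willing to mix, Player 1 must be indifferent between A and B, which pins down Player 2's mix.
  Player 1's payoff from A: q·8 + (1−q)·0 = 8q
  Player 1's payoff from B: q·(-8) + (1−q)·5 = -13q + 5
  8q = -13q + 5  ⇒  21q = 5  ⇒  q = 5/21.
The value is Player 1's expected payoff against this mix (using A): (5/21)·8 + (16/21)·0 = 40/21.

v = 40/21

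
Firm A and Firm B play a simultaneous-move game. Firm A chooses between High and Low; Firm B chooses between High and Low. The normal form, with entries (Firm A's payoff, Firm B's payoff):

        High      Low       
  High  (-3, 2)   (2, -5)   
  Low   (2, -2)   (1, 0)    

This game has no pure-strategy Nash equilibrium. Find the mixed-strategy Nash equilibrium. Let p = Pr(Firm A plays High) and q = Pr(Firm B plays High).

p = 2/9, q = 1/6

Firm A's mix must leave Firm B indifferent between High and Low.
  Firm B's payoff from High: p·2 + (1−p)·(-2) = 4p - 2
  Firm B's payoff from Low: p·(-5) + (1−p)·0 = -5p
  4p - 2 = -5p  ⇒  9p = 2  ⇒  p = 2/9.
Firm A's indifference between High and Low determines Firm B's mixing probability q:
  Firm A's payoff to High: q·(-3) + (1−q)·2 = -5q + 2
  Firm A's payoff to Low: q·2 + (1−q)·1 = q + 1
  -5q + 2 = q + 1  ⇒  -6q = -1  ⇒  q = 1/6.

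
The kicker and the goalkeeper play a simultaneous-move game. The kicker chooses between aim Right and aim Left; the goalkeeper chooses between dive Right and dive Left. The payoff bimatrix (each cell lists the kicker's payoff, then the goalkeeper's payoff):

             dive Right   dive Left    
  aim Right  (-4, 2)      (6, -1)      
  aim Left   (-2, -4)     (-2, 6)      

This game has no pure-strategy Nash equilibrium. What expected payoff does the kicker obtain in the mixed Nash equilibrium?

-2

For the kicker to be willing to mix, the kicker must be indifferent between aim Right and aim Left, which pins down the goalkeeper's mix.
  the kicker's payoff from aim Right: q·(-4) + (1−q)·6 = -10q + 6
  the kicker's payoff from aim Left: q·(-2) + (1−q)·(-2) = -2
  -10q + 6 = -2  ⇒  -10q = -8  ⇒  q = 4/5.
At equilibrium the kicker is indifferent across rows, so the kicker's payoff equals the payoff from aim Right: (4/5)·(-4) + (1/5)·6 = -2.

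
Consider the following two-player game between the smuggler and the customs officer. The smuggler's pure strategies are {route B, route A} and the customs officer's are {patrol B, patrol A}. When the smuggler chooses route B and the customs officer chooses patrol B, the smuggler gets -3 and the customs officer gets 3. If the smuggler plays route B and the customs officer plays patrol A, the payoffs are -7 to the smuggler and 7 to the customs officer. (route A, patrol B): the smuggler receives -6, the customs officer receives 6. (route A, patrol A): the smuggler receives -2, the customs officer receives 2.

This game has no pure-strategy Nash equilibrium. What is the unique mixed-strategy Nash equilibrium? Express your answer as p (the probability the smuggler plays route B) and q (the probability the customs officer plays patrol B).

p = 1/2, q = 5/8

The customs officer's indifference between patrol B and patrol A determines the smuggler's mixing probability p:
  the customs officer's expected payoff from patrol B: p·3 + (1−p)·6 = -3p + 6
  the customs officer's expected payoff from patrol A: p·7 + (1−p)·2 = 5p + 2
  -3p + 6 = 5p + 2  ⇒  -8p = -4  ⇒  p = 1/2.
Set the smuggler's expected payoff from route B equal to that from route A:
  the smuggler's expected payoff from route B: q·(-3) + (1−q)·(-7) = 4q - 7
  the smuggler's expected payoff from route A: q·(-6) + (1−q)·(-2) = -4q - 2
  4q - 7 = -4q - 2  ⇒  8q = 5  ⇒  q = 5/8.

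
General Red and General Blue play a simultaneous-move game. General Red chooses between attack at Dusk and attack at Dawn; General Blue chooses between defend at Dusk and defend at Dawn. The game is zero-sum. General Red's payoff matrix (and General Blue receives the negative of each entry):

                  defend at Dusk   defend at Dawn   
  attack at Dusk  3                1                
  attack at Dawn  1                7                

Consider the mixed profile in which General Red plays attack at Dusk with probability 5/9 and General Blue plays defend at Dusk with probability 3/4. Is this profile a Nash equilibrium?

Given General Red's mix p = 5/9, General Blue's payoff from defend at Dusk is -19/9 but from defend at Dawn is -11/3. General Blue strictly prefers defend at Dusk, so General Blue would not mix.
So the proposed profile is not a Nash equilibrium.

No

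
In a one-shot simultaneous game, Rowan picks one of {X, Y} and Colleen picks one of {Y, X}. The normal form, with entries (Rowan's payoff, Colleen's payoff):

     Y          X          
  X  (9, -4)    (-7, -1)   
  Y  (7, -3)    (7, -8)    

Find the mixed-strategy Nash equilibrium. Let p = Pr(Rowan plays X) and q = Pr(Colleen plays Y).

Set Colleen's expected payoff from Y equal to that from X:
  Colleen's payoff from Y: p·(-4) + (1−p)·(-3) = -p - 3
  Colleen's payoff from X: p·(-1) + (1−p)·(-8) = 7p - 8
  -p - 3 = 7p - 8  ⇒  -8p = -5  ⇒  p = 5/8.
Colleen's mix must leave Rowan indifferent between X and Y.
  Rowan's payoff from X: q·9 + (1−q)·(-7) = 16q - 7
  Rowan's payoff from Y: q·7 + (1−q)·7 = 7
  16q - 7 = 7  ⇒  16q = 14  ⇒  q = 7/8.

p = 5/8, q = 7/8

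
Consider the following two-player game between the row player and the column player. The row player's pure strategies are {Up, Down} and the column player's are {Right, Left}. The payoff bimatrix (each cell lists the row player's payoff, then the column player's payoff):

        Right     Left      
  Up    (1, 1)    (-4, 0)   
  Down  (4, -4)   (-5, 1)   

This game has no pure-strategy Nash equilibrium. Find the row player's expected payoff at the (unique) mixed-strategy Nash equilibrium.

The column player's mix must leave the row player indifferent between Up and Down.
  the row player's payoff to Up: q·1 + (1−q)·(-4) = 5q - 4
  the row player's payoff to Down: q·4 + (1−q)·(-5) = 9q - 5
  5q - 4 = 9q - 5  ⇒  -4q = -1  ⇒  q = 1/4.
At equilibrium the row player is indifferent across rows, so the row player's payoff equals the payoff from Up: (1/4)·1 + (3/4)·(-4) = -11/4.

-11/4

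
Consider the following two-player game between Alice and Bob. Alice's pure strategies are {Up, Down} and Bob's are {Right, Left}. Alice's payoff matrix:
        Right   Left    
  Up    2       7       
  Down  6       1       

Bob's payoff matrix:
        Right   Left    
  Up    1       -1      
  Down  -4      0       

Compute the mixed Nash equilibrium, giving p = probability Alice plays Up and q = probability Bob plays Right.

p = 2/3, q = 3/5

For Bob to be willing to mix, Bob must be indifferent between Right and Left, which pins down Alice's mix.
  Bob's expected payoff from Right: p·1 + (1−p)·(-4) = 5p - 4
  Bob's expected payoff from Left: p·(-1) + (1−p)·0 = -p
  5p - 4 = -p  ⇒  6p = 4  ⇒  p = 2/3.
Bob's mix must leave Alice indifferent between Up and Down.
  Alice's payoff from Up: q·2 + (1−q)·7 = -5q + 7
  Alice's payoff from Down: q·6 + (1−q)·1 = 5q + 1
  -5q + 7 = 5q + 1  ⇒  -10q = -6  ⇒  q = 3/5.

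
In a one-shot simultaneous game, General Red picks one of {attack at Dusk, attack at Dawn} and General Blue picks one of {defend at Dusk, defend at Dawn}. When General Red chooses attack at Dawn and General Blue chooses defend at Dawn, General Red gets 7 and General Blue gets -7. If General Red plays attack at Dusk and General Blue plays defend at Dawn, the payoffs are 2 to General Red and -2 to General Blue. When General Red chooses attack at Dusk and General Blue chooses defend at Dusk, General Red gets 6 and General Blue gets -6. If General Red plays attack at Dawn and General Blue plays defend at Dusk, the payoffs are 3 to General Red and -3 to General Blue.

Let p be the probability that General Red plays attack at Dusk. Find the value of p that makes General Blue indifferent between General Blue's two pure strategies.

General Blue's indifference between defend at Dusk and defend at Dawn determines General Red's mixing probability p:
  General Blue's payoff from defend at Dusk: p·(-6) + (1−p)·(-3) = -3p - 3
  General Blue's payoff from defend at Dawn: p·(-2) + (1−p)·(-7) = 5p - 7
  -3p - 3 = 5p - 7  ⇒  -8p = -4  ⇒  p = 1/2.

p = 1/2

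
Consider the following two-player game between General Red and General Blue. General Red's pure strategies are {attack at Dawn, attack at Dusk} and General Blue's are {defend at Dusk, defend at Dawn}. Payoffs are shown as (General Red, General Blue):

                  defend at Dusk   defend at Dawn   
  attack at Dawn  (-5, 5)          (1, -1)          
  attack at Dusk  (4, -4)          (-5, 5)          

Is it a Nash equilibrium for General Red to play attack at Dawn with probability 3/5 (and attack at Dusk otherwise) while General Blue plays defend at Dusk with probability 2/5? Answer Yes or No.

Yes

Check General Blue's indifference given General Red's mix p = 3/5:
  payoff from defend at Dusk = 7/5; payoff from defend at Dawn = 7/5 — equal.
Check General Red's indifference given General Blue's mix q = 2/5:
  payoff from attack at Dawn = -7/5; payoff from attack at Dusk = -7/5 — equal.
Both players are indifferent, so neither can profitably deviate.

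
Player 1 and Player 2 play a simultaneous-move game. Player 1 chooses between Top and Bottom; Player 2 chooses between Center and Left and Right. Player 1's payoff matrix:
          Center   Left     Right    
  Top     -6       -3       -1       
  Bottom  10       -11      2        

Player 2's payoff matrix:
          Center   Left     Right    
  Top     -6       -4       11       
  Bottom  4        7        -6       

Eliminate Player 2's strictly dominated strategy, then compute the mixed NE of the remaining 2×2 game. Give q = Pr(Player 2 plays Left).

Player 2's strategy Center is strictly dominated by Left: -4 > -6 and 7 > 4. Eliminate Center.
Player 1's indifference between Top and Bottom determines Player 2's mixing probability q:
  Player 1's payoff from Top: q·(-3) + (1−q)·(-1) = -2q - 1
  Player 1's payoff from Bottom: q·(-11) + (1−q)·2 = -13q + 2
  -2q - 1 = -13q + 2  ⇒  11q = 3  ⇒  q = 3/11.

q = 3/11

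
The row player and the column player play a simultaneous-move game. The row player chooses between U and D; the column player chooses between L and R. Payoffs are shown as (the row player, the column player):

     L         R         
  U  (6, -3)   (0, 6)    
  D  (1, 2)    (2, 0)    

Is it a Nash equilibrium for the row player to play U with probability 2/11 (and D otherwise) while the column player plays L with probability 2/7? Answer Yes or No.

Check the column player's indifference given the row player's mix p = 2/11:
  payoff from L = 12/11; payoff from R = 12/11 — equal.
Check the row player's indifference given the column player's mix q = 2/7:
  payoff from U = 12/7; payoff from D = 12/7 — equal.
Both players are indifferent, so neither can profitably deviate.

Yes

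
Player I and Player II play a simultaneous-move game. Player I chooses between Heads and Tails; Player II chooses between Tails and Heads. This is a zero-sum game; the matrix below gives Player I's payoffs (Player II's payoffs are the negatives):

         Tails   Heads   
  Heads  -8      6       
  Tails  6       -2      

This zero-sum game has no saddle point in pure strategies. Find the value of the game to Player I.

Set Player I's expected payoff from Heads equal to that from Tails:
  Player I's payoff to Heads: q·(-8) + (1−q)·6 = -14q + 6
  Player I's payoff to Tails: q·6 + (1−q)·(-2) = 8q - 2
  -14q + 6 = 8q - 2  ⇒  -22q = -8  ⇒  q = 4/11.
The value is Player I's expected payoff against this mix (using Heads): (4/11)·(-8) + (7/11)·6 = 10/11.

v = 10/11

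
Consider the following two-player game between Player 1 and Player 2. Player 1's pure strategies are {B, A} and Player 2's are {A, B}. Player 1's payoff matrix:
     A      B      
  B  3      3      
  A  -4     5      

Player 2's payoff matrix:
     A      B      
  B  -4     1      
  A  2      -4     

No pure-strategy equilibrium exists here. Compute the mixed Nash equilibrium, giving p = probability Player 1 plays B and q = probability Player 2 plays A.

p = 6/11, q = 2/9

In a mixed equilibrium Player 2 is indifferent between A and B; this condition fixes p.
  Player 2's expected payoff from A: p·(-4) + (1−p)·2 = -6p + 2
  Player 2's expected payoff from B: p·1 + (1−p)·(-4) = 5p - 4
  -6p + 2 = 5p - 4  ⇒  -11p = -6  ⇒  p = 6/11.
Player 2's mix must leave Player 1 indifferent between B and A.
  Player 1's payoff to B: q·3 + (1−q)·3 = 3
  Player 1's payoff to A: q·(-4) + (1−q)·5 = -9q + 5
  3 = -9q + 5  ⇒  9q = 2  ⇒  q = 2/9.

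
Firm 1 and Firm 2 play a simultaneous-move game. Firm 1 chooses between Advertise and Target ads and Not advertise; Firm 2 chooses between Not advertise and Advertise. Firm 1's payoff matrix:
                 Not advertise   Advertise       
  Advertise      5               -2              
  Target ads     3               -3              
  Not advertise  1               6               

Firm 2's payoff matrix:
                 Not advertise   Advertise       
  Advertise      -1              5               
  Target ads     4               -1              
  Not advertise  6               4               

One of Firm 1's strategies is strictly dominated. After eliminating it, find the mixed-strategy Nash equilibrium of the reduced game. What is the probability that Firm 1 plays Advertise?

p = 1/4

Firm 1's strategy Target ads is strictly dominated by Advertise: 5 > 3 and -2 > -3. Eliminate Target ads.
For Firm 2 to be willing to mix, Firm 2 must be indifferent between Not advertise and Advertise, which pins down Firm 1's mix.
  Firm 2's payoff from Not advertise: p·(-1) + (1−p)·6 = -7p + 6
  Firm 2's payoff from Advertise: p·5 + (1−p)·4 = p + 4
  -7p + 6 = p + 4  ⇒  -8p = -2  ⇒  p = 1/4.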